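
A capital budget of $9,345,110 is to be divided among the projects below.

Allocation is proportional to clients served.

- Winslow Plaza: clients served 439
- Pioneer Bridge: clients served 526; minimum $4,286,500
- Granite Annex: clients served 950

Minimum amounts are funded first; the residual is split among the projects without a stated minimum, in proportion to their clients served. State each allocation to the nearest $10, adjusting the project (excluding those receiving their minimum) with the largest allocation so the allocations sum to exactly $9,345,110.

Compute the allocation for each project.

Winslow Plaza: $1,598,800 | Pioneer Bridge: $4,286,500 | Granite Annex: $3,459,810

Fund the minimums — Pioneer Bridge $4,286,500. Remaining pool $5,058,610.
Remaining pool split over remaining clients served 1,389: Winslow Plaza 1,598,797.54 → $1,598,800; Granite Annex 3,459,812.46 → $3,459,810.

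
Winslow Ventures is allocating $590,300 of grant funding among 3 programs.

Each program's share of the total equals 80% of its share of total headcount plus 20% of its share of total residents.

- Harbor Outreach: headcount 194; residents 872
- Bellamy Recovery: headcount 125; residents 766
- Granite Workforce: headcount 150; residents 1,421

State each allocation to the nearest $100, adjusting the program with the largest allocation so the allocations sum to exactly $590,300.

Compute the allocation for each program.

Harbor Outreach: $229,000 · Bellamy Recovery: $155,400 · Granite Workforce: $205,900

Headcount total 469; residents total 3,059.
Blended shares (80% headcount + 20% residents): Harbor Outreach 0.3879; Bellamy Recovery 0.2633; Granite Workforce 0.3488.
Raw shares: Harbor Outreach 228,994.45; Bellamy Recovery 155,426.78; Granite Workforce 205,878.76.
Rounded to nearest $100: Harbor Outreach $229,000; Bellamy Recovery $155,400; Granite Workforce $205,900. Sum = $590,300.
Rounded total matches; no reconciliation needed.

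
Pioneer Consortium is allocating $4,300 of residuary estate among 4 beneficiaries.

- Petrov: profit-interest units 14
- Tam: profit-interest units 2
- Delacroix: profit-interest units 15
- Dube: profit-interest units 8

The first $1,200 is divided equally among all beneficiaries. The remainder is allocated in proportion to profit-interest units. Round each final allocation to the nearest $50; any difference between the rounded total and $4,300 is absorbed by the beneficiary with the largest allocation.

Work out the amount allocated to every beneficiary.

Petrov: $1,400 | Tam: $450 | Delacroix: $1,500 | Dube: $950

First tranche $1,200 split equally: $300 each.
Remainder $3,100 by profit-interest units (total 39): Petrov 1,112.82 → $1,100; Tam 158.97 → $150; Delacroix 1,192.31 → $1,200; Dube 635.90 → $650.
Totals: Petrov $300 + $1,100 = $1,400; Tam $300 + $150 = $450; Delacroix $300 + $1,200 = $1,500; Dube $300 + $650 = $950.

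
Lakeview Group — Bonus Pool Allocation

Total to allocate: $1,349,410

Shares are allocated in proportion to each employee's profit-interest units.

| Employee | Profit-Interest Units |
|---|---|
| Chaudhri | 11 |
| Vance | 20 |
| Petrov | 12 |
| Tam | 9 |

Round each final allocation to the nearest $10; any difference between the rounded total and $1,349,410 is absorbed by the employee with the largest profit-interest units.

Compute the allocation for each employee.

Profit-interest units total: 52.
Pro-rata amounts: Chaudhri 11/52 × $1,349,410 = 285,452.12; Vance 20/52 × $1,349,410 = 519,003.85; Petrov 12/52 × $1,349,410 = 311,402.31; Tam 9/52 × $1,349,410 = 233,551.73.
After rounding ($10): Chaudhri $285,450; Vance $519,000; Petrov $311,400; Tam $233,550. Sum = $1,349,400.
Difference $1,349,410 − $1,349,400 = +$10 applied to largest profit-interest units (Vance): Vance becomes $519,010.

Chaudhri: $285,450 | Vance: $519,010 | Petrov: $311,400 | Tam: $233,550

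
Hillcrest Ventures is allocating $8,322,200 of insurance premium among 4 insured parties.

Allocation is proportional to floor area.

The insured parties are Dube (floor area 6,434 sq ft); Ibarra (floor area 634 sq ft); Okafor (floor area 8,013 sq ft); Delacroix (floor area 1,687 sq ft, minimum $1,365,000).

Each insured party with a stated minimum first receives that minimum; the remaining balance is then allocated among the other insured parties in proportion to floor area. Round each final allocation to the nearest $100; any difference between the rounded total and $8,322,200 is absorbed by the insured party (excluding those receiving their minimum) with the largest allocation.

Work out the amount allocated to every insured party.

Minimums first: Delacroix $1,365,000. Balance $6,957,200.
Balance split over remaining floor area 15,081: Dube 2,968,146.99 → $2,968,100; Ibarra 292,478.27 → $292,500; Okafor 3,696,574.74 → $3,696,600.

Dube: $2,968,100; Ibarra: $292,500; Okafor: $3,696,600; Delacroix: $1,365,000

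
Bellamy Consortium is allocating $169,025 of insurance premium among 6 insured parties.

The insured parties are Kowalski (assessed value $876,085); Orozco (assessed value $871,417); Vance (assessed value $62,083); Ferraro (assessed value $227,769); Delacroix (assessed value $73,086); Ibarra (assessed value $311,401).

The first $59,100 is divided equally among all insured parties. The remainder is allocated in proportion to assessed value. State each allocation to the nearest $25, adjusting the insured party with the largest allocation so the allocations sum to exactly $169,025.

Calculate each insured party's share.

Kowalski: $49,600 | Orozco: $49,400 | Vance: $12,675 | Ferraro: $20,200 | Delacroix: $13,175 | Ibarra: $23,975

$59,100 shared equally gives $9,850 per insured party.
Remainder $109,925 by assessed value (total 2,421,841): Kowalski 39,764.64 → $39,775; Orozco 39,552.77 → $39,550; Vance 2,817.89 → $2,825; Ferraro 10,338.21 → $10,350; Delacroix 3,317.30 → $3,325; Ibarra 14,134.19 → $14,125.
Rounding difference −$25 on remainder applied to Kowalski.
Totals: Kowalski $9,850 + $39,750 = $49,600; Orozco $9,850 + $39,550 = $49,400; Vance $9,850 + $2,825 = $12,675; Ferraro $9,850 + $10,350 = $20,200; Delacroix $9,850 + $3,325 = $13,175; Ibarra $9,850 + $14,125 = $23,975.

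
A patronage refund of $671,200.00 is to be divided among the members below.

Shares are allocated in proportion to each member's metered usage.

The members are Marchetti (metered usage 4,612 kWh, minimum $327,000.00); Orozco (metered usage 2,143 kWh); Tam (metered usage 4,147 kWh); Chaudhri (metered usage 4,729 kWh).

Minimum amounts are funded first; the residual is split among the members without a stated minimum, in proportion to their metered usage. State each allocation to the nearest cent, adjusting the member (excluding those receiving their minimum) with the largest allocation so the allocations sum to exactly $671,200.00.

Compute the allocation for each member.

Marchetti: $327,000.00 | Orozco: $66,940.79 | Tam: $129,539.65 | Chaudhri: $147,719.56

Guaranteed amounts: Marchetti $327,000.00. Balance $344,200.00.
Balance split over remaining metered usage 11,019: Orozco 66,940.7932 → $66,940.79; Tam 129,539.6497 → $129,539.65; Chaudhri 147,719.5571 → $147,719.56.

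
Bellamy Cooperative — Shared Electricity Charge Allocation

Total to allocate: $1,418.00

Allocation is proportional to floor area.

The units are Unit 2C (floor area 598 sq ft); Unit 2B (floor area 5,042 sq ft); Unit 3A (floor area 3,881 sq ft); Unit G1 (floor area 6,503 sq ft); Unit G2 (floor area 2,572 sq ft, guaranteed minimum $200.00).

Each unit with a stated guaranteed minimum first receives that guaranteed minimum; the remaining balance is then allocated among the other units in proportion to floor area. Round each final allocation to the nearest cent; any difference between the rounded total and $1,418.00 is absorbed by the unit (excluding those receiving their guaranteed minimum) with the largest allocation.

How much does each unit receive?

Guaranteed amounts: Unit G2 $200.00. Remaining pool $1,218.00.
Remaining pool split over remaining floor area 16,024: Unit 2C 45.4546 → $45.45; Unit 2B 383.2474 → $383.25; Unit 3A 294.9986 → $295.00; Unit G1 494.2994 → $494.30.

Unit 2C: $45.45 · Unit 2B: $383.25 · Unit 3A: $295.00 · Unit G1: $494.30 · Unit G2: $200.00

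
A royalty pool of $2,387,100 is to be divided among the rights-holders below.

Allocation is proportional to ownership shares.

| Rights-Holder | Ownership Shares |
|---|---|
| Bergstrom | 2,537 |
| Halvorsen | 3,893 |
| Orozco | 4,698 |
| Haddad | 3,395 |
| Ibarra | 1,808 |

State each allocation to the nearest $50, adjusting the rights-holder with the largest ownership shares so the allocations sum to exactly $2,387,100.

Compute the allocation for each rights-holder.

Sum of ownership shares: 16,331.
Raw shares: Bergstrom 2,537/16,331 × $2,387,100 = 370,832.94; Halvorsen 3,893/16,331 × $2,387,100 = 569,039.27; Orozco 4,698/16,331 × $2,387,100 = 686,706.01; Haddad 3,395/16,331 × $2,387,100 = 496,246.68; Ibarra 1,808/16,331 × $2,387,100 = 264,275.11.
Rounded to nearest $50: Bergstrom $370,850; Halvorsen $569,050; Orozco $686,700; Haddad $496,250; Ibarra $264,300. Sum = $2,387,150.
Difference $2,387,100 − $2,387,150 = −$50 applied to largest ownership shares (Orozco): Orozco becomes $686,650.

Bergstrom: $370,850; Halvorsen: $569,050; Orozco: $686,650; Haddad: $496,250; Ibarra: $264,300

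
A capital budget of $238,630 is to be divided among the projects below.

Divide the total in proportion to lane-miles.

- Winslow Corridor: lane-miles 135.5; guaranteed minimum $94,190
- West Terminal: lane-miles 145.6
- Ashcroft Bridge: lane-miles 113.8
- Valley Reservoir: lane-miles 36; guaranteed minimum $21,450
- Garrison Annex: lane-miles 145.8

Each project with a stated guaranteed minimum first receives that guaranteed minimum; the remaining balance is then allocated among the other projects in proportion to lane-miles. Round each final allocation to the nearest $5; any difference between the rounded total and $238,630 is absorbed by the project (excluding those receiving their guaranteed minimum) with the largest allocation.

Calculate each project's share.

Minimums first: Winslow Corridor $94,190; Valley Reservoir $21,450. Residual $122,990.
Residual split over remaining lane-miles 405.2: West Terminal 44,193.84 → $44,195; Ashcroft Bridge 34,541.61 → $34,540; Garrison Annex 44,254.55 → $44,255.

Winslow Corridor: $94,190; West Terminal: $44,195; Ashcroft Bridge: $34,540; Valley Reservoir: $21,450; Garrison Annex: $44,255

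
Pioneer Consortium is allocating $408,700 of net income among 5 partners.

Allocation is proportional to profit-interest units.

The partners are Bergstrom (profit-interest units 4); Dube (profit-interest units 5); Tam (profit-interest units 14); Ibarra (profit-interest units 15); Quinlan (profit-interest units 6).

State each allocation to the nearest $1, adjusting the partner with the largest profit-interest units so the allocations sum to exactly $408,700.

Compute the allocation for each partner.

Bergstrom: $37,155 | Dube: $46,443 | Tam: $130,041 | Ibarra: $139,329 | Quinlan: $55,732

Profit-interest units total: 44.
Raw shares: Bergstrom 4/44 × $408,700 = 37,154.55; Dube 5/44 × $408,700 = 46,443.18; Tam 14/44 × $408,700 = 130,040.91; Ibarra 15/44 × $408,700 = 139,329.55; Quinlan 6/44 × $408,700 = 55,731.82.
After rounding ($1): Bergstrom $37,155; Dube $46,443; Tam $130,041; Ibarra $139,330; Quinlan $55,732. Sum = $408,701.
Difference $408,700 − $408,701 = −$1 applied to largest profit-interest units (Ibarra): Ibarra becomes $139,329.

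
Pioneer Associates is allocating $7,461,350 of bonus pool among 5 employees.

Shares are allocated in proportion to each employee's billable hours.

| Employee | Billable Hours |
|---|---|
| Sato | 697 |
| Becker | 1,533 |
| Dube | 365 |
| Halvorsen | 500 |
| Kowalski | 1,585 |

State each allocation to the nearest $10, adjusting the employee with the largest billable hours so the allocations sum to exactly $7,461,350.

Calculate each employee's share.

Sum of billable hours: 4,680.
Pro-rata amounts: Sato 697/4,680 × $7,461,350 = 1,111,230.97; Becker 1,533/4,680 × $7,461,350 = 2,444,070.42; Dube 365/4,680 × $7,461,350 = 581,921.53; Halvorsen 500/4,680 × $7,461,350 = 797,152.78; Kowalski 1,585/4,680 × $7,461,350 = 2,526,974.31.
At nearest $10: Sato $1,111,230; Becker $2,444,070; Dube $581,920; Halvorsen $797,150; Kowalski $2,526,970. Sum = $7,461,340.
Difference $7,461,350 − $7,461,340 = +$10 applied to largest billable hours (Kowalski): Kowalski becomes $2,526,980.

Sato: $1,111,230 | Becker: $2,444,070 | Dube: $581,920 | Halvorsen: $797,150 | Kowalski: $2,526,980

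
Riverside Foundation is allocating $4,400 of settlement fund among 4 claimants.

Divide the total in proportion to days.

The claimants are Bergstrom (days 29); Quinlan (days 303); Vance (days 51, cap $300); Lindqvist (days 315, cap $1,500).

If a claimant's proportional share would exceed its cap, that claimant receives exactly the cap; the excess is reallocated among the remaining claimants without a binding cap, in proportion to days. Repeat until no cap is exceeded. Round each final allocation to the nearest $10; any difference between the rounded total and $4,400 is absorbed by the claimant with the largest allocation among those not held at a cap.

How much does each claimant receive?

Bergstrom: $230 | Quinlan: $2,370 | Vance: $300 | Lindqvist: $1,500

Days total: 698.
Proportional shares (ignoring caps): Bergstrom 182.81; Quinlan 1,910.03; Vance 321.49; Lindqvist 1,985.67.
Held at cap: Vance ($300), Lindqvist ($1,500); balance $2,600 reallocated over remaining days 332.
Shares after redistribution: Bergstrom 227.11 → $230; Quinlan 2,372.89 → $2,370.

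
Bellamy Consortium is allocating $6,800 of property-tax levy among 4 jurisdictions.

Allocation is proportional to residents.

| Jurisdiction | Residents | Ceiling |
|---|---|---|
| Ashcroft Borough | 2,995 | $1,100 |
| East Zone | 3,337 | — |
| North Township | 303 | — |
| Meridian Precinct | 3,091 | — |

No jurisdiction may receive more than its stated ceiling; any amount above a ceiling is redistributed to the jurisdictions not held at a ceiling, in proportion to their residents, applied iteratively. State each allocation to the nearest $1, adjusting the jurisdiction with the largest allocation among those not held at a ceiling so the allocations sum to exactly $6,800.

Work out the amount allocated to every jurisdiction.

Combined residents = 9,726.
Proportional shares (ignoring caps): Ashcroft Borough 2,093.97; East Zone 2,333.09; North Township 211.84; Meridian Precinct 2,161.09.
Cap binds for Ashcroft Borough ($1,100); balance $5,700 reallocated over remaining residents 6,731.
Remaining shares: East Zone 2,825.87 → $2,826; North Township 256.59 → $257; Meridian Precinct 2,617.55 → $2,618.
Rounding difference −$1 applied to East Zone → $2,825.

Ashcroft Borough: $1,100; East Zone: $2,825; North Township: $257; Meridian Precinct: $2,618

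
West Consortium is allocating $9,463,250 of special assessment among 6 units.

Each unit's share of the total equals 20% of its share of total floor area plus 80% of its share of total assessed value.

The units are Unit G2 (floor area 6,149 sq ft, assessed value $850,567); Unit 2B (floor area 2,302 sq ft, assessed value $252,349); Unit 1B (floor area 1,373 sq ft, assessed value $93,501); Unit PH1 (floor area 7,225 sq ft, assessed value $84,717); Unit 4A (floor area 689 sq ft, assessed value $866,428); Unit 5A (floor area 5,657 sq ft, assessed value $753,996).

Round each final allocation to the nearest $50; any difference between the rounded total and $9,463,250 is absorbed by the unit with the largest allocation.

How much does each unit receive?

Unit G2: $2,716,650 | Unit 2B: $844,650 | Unit 1B: $355,050 | Unit PH1: $805,550 | Unit 4A: $2,316,400 | Unit 5A: $2,424,950

Floor area total 23,395; assessed value total 2,901,558.
Composite weights (20% floor area + 80% assessed value): Unit G2 0.2871; Unit 2B 0.0893; Unit 1B 0.0375; Unit PH1 0.0851; Unit 4A 0.2448; Unit 5A 0.2562.
Raw shares: Unit G2 2,716,709.53; Unit 2B 844,647.65; Unit 1B 355,033.51; Unit PH1 805,540.16; Unit 4A 2,316,380.54; Unit 5A 2,424,938.62.
Rounded to nearest $50: Unit G2 $2,716,700; Unit 2B $844,650; Unit 1B $355,050; Unit PH1 $805,550; Unit 4A $2,316,400; Unit 5A $2,424,950. Sum = $9,463,300.
Difference $9,463,250 − $9,463,300 = −$50 applied to largest allocation (Unit G2): Unit G2 becomes $2,716,650.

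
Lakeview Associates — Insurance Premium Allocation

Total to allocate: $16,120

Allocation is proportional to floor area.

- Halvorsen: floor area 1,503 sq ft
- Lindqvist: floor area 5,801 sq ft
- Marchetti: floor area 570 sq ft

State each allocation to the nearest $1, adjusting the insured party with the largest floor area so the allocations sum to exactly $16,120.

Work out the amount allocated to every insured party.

Total floor area = 1,503 + 5,801 + 570 = 7,874.
Proportional shares: Halvorsen 3,077.01; Lindqvist 11,876.06; Marchetti 1,166.93.
Rounded to nearest $1: Halvorsen $3,077; Lindqvist $11,876; Marchetti $1,167. Sum = $16,120.
Sum already equals the total — no adjustment.

Halvorsen: $3,077 | Lindqvist: $11,876 | Marchetti: $1,167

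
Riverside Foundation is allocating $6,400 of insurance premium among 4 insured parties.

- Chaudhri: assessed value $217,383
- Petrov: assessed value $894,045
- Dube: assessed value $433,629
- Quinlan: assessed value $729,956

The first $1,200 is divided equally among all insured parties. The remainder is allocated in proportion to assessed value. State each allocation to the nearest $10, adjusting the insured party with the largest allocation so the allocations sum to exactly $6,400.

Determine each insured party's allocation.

Chaudhri: $800 · Petrov: $2,340 · Dube: $1,290 · Quinlan: $1,970

Equal tier: $1,200 ÷ 4 = $300 apiece.
Remainder $5,200 by assessed value (total 2,275,013): Chaudhri 496.87 → $500; Petrov 2,043.52 → $2,040; Dube 991.15 → $990; Quinlan 1,668.46 → $1,670.
Totals: Chaudhri $300 + $500 = $800; Petrov $300 + $2,040 = $2,340; Dube $300 + $990 = $1,290; Quinlan $300 + $1,670 = $1,970.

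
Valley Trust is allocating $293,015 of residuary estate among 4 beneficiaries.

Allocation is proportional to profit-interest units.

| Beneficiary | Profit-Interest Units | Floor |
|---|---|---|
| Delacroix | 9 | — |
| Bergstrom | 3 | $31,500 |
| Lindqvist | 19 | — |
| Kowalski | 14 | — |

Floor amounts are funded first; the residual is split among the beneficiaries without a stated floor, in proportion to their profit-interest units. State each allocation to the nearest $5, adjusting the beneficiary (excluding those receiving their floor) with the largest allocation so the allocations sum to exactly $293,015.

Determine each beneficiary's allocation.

Minimums first: Bergstrom $31,500. Remaining pool $261,515.
Remaining pool split over remaining profit-interest units 42: Delacroix 56,038.93 → $56,040; Lindqvist 118,304.40 → $118,305; Kowalski 87,171.67 → $87,170.

Delacroix: $56,040 | Bergstrom: $31,500 | Lindqvist: $118,305 | Kowalski: $87,170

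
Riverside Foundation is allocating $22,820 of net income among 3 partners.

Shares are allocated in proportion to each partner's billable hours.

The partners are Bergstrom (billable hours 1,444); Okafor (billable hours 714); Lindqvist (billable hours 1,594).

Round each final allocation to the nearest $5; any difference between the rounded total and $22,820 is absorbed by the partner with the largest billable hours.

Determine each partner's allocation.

Bergstrom: $8,785; Okafor: $4,345; Lindqvist: $9,690

Billable hours total: 1,444 + 714 + 1,594 = 3,752.
Raw shares: Bergstrom 8,782.54; Okafor 4,342.61; Lindqvist 9,694.85.
After rounding ($5): Bergstrom $8,785; Okafor $4,345; Lindqvist $9,695. Sum = $22,825.
Difference $22,820 − $22,825 = −$5 applied to largest billable hours (Lindqvist): Lindqvist becomes $9,690.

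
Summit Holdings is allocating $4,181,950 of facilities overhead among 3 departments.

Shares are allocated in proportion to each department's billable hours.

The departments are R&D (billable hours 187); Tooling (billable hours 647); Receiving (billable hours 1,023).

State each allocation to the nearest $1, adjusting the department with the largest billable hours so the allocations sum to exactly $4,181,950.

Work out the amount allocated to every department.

R&D: $421,123 · Tooling: $1,457,039 · Receiving: $2,303,788

Total billable hours = 187 + 647 + 1,023 = 1,857.
Proportional shares: R&D 421,122.59; Tooling 1,457,039.12; Receiving 2,303,788.29.
At nearest $1: R&D $421,123; Tooling $1,457,039; Receiving $2,303,788. Sum = $4,181,950.
No rounding difference to absorb.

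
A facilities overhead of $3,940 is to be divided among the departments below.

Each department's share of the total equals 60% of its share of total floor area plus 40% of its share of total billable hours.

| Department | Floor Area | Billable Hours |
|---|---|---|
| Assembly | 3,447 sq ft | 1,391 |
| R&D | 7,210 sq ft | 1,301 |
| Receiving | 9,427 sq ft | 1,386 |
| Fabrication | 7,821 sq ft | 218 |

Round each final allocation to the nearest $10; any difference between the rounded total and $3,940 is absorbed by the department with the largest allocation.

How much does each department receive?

Assembly: $800 · R&D: $1,090 · Receiving: $1,310 · Fabrication: $740

Totals — floor area 27,905, billable hours 4,296.
Blended shares (60% floor area + 40% billable hours): Assembly 0.2036; R&D 0.2762; Receiving 0.3317; Fabrication 0.1885.
Raw shares: Assembly 802.31; R&D 1,088.08; Receiving 1,307.08; Fabrication 742.54.
After rounding ($10): Assembly $800; R&D $1,090; Receiving $1,310; Fabrication $740. Sum = $3,940.
Rounded total matches; no reconciliation needed.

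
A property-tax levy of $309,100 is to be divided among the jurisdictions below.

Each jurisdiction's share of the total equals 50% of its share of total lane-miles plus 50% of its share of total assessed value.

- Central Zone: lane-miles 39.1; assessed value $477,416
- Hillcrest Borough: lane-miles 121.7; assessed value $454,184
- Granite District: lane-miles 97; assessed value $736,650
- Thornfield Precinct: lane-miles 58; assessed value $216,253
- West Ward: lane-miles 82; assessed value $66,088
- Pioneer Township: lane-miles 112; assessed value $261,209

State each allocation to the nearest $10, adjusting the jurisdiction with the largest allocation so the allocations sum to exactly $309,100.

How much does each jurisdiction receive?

Central Zone: $45,210 · Hillcrest Borough: $68,630 · Granite District: $80,880 · Thornfield Precinct: $32,690 · West Ward: $29,480 · Pioneer Township: $52,210

Lane-miles total 509.8; assessed value total 2,211,800.
Composite weights (50% lane-miles + 50% assessed value): Central Zone 0.1463; Hillcrest Borough 0.2220; Granite District 0.2617; Thornfield Precinct 0.1058; West Ward 0.0954; Pioneer Township 0.1689.
Pro-rata amounts: Central Zone 45,213.03; Hillcrest Borough 68,630.55; Granite District 80,879.91; Thornfield Precinct 32,693.89; West Ward 29,476.88; Pioneer Township 52,205.74.
At nearest $10: Central Zone $45,210; Hillcrest Borough $68,630; Granite District $80,880; Thornfield Precinct $32,690; West Ward $29,480; Pioneer Township $52,210. Sum = $309,100.
No rounding difference to absorb.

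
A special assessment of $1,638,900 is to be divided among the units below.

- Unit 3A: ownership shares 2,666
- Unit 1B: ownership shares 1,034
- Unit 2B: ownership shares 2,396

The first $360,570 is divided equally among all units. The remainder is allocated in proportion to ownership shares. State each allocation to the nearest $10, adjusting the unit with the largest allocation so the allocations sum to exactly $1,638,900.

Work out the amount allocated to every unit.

Equal tier: $360,570 ÷ 3 = $120,190 apiece.
Remainder $1,278,330 by ownership shares (total 6,096): Unit 3A 559,059.68 → $559,060; Unit 1B 216,829.60 → $216,830; Unit 2B 502,440.73 → $502,440.
Totals: Unit 3A $120,190 + $559,060 = $679,250; Unit 1B $120,190 + $216,830 = $337,020; Unit 2B $120,190 + $502,440 = $622,630.

Unit 3A: $679,250; Unit 1B: $337,020; Unit 2B: $622,630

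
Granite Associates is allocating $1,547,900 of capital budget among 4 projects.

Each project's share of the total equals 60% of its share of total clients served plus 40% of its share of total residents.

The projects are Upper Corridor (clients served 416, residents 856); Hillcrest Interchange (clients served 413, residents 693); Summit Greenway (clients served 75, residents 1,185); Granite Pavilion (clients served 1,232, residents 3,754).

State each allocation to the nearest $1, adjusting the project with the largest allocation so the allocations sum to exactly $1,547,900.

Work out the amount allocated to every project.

Clients served total 2,136; residents total 6,488.
Combined weights (60% clients served + 40% residents): Upper Corridor 0.1696; Hillcrest Interchange 0.1587; Summit Greenway 0.0941; Granite Pavilion 0.5775.
Proportional shares: Upper Corridor 262,567.62; Hillcrest Interchange 245,707.87; Summit Greenway 145,696.66; Granite Pavilion 893,927.85.
Rounded to nearest $1: Upper Corridor $262,568; Hillcrest Interchange $245,708; Summit Greenway $145,697; Granite Pavilion $893,928. Sum = $1,547,901.
Difference $1,547,900 − $1,547,901 = −$1 applied to largest allocation (Granite Pavilion): Granite Pavilion becomes $893,927.

Upper Corridor: $262,568 | Hillcrest Interchange: $245,708 | Summit Greenway: $145,697 | Granite Pavilion: $893,927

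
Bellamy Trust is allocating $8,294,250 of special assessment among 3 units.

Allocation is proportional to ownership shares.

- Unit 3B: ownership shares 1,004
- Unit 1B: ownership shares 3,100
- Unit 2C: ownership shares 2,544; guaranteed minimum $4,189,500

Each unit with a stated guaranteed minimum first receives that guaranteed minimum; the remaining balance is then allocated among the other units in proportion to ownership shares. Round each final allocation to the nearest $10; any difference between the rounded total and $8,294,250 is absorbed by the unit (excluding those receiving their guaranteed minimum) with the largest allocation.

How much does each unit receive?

Unit 3B: $1,004,180; Unit 1B: $3,100,570; Unit 2C: $4,189,500

Fund the minimums — Unit 2C $4,189,500. Residual $4,104,750.
Residual split over remaining ownership shares 4,104: Unit 3B 1,004,183.48 → $1,004,180; Unit 1B 3,100,566.52 → $3,100,570.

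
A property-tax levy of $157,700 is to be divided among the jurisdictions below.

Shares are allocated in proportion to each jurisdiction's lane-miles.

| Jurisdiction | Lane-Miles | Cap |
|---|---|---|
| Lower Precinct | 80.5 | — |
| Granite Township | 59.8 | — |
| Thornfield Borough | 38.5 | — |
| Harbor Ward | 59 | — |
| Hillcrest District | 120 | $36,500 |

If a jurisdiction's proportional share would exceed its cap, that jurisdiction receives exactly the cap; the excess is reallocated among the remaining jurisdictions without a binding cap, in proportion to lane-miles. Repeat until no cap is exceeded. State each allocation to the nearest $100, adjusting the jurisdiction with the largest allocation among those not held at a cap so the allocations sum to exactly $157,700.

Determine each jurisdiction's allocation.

Lower Precinct: $41,000 | Granite Township: $30,500 | Thornfield Borough: $19,600 | Harbor Ward: $30,100 | Hillcrest District: $36,500

Sum of lane-miles: 357.8.
Pro-rata shares before constraints: Lower Precinct 35,480.30; Granite Township 26,356.79; Thornfield Borough 16,968.84; Harbor Ward 26,004.19; Hillcrest District 52,889.88.
Held at cap: Hillcrest District ($36,500); remaining pool $121,200 reallocated over remaining lane-miles 237.8.
Redistributed shares: Lower Precinct 41,028.60 → $41,000; Granite Township 30,478.39 → $30,500; Thornfield Borough 19,622.37 → $19,600; Harbor Ward 30,070.65 → $30,100.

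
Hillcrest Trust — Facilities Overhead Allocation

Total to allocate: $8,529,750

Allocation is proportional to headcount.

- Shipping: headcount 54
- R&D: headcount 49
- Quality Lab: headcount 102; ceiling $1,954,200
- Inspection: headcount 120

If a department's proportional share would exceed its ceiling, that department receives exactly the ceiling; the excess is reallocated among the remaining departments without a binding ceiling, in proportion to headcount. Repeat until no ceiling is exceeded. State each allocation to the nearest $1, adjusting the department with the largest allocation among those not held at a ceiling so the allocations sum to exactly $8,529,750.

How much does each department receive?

Headcount total: 325.
Pro-rata shares before constraints: Shipping 1,417,250.77; R&D 1,286,023.85; Quality Lab 2,677,029.23; Inspection 3,149,446.15.
Held at cap: Quality Lab ($1,954,200); balance $6,575,550 reallocated over remaining headcount 223.
Redistributed shares: Shipping 1,592,285.65 → $1,592,286; R&D 1,444,851.79 → $1,444,852; Inspection 3,538,412.56 → $3,538,413.
Rounding difference −$1 applied to Inspection → $3,538,412.

Shipping: $1,592,286; R&D: $1,444,852; Quality Lab: $1,954,200; Inspection: $3,538,412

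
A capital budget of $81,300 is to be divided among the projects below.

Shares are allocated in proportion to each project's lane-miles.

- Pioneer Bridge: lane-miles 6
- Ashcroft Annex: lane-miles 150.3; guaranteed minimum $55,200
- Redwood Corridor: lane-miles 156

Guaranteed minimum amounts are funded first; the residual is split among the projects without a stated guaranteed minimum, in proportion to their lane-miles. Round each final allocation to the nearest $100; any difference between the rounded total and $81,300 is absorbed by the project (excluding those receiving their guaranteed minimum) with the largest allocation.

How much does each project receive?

Fund the minimums — Ashcroft Annex $55,200. Remaining pool $26,100.
Remaining pool split over remaining lane-miles 162: Pioneer Bridge 966.67 → $1,000; Redwood Corridor 25,133.33 → $25,100.

Pioneer Bridge: $1,000 | Ashcroft Annex: $55,200 | Redwood Corridor: $25,100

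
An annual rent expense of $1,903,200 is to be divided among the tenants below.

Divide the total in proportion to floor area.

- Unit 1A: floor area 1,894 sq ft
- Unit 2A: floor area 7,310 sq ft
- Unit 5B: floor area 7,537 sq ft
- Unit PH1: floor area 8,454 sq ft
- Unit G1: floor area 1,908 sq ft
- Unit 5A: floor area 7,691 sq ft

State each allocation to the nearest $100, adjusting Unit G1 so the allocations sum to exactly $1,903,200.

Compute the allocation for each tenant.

Unit 1A: $103,600; Unit 2A: $399,900; Unit 5B: $412,300; Unit PH1: $462,400; Unit G1: $104,300; Unit 5A: $420,700

Total floor area = 34,794.
Pro-rata amounts: Unit 1A 1,894/34,794 × $1,903,200 = 103,600.07; Unit 2A 7,310/34,794 × $1,903,200 = 399,850.32; Unit 5B 7,537/34,794 × $1,903,200 = 412,267.01; Unit PH1 8,454/34,794 × $1,903,200 = 462,426.07; Unit G1 1,908/34,794 × $1,903,200 = 104,365.86; Unit 5A 7,691/34,794 × $1,903,200 = 420,690.67.
After rounding ($100): Unit 1A $103,600; Unit 2A $399,900; Unit 5B $412,300; Unit PH1 $462,400; Unit G1 $104,400; Unit 5A $420,700. Sum = $1,903,300.
Difference $1,903,200 − $1,903,300 = −$100 applied to Unit G1: Unit G1 becomes $104,300.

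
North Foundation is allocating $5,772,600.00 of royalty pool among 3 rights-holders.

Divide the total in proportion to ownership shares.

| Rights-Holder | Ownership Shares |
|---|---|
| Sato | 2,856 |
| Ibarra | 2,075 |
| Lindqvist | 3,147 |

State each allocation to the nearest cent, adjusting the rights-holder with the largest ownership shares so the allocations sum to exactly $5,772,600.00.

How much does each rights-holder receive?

Total ownership shares = 2,856 + 2,075 + 3,147 = 8,078.
Unrounded shares: Sato 2,040,919.2374; Ibarra 1,482,810.7205; Lindqvist 2,248,870.0421.
After rounding (cent): Sato $2,040,919.24; Ibarra $1,482,810.72; Lindqvist $2,248,870.04. Sum = $5,772,600.00.
Rounded total matches; no reconciliation needed.

Sato: $2,040,919.24 · Ibarra: $1,482,810.72 · Lindqvist: $2,248,870.04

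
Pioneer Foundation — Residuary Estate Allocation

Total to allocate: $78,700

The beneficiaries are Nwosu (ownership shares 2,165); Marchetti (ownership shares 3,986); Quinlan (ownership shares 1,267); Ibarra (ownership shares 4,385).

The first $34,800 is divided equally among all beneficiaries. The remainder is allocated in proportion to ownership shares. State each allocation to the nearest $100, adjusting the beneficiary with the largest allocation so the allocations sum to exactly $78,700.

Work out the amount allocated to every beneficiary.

Nwosu: $16,800 | Marchetti: $23,500 | Quinlan: $13,400 | Ibarra: $25,000

First tranche $34,800 split equally: $8,700 each.
Remainder $43,900 by ownership shares (total 11,803): Nwosu 8,052.49 → $8,100; Marchetti 14,825.50 → $14,800; Quinlan 4,712.47 → $4,700; Ibarra 16,309.54 → $16,300.
Totals: Nwosu $8,700 + $8,100 = $16,800; Marchetti $8,700 + $14,800 = $23,500; Quinlan $8,700 + $4,700 = $13,400; Ibarra $8,700 + $16,300 = $25,000.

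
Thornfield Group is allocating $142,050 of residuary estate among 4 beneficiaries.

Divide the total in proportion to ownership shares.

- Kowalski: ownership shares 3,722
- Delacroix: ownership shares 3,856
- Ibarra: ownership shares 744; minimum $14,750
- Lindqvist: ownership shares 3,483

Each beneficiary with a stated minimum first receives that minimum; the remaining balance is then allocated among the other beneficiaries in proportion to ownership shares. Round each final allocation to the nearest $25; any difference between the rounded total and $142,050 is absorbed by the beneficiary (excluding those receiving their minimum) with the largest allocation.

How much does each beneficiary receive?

Minimums first: Ibarra $14,750. Remaining pool $127,300.
Remaining pool split over remaining ownership shares 11,061: Kowalski 42,836.15 → $42,825; Delacroix 44,378.34 → $44,375; Lindqvist 40,085.52 → $40,075.
Rounding difference +$25 applied to Delacroix → $44,400.

Kowalski: $42,825; Delacroix: $44,400; Ibarra: $14,750; Lindqvist: $40,075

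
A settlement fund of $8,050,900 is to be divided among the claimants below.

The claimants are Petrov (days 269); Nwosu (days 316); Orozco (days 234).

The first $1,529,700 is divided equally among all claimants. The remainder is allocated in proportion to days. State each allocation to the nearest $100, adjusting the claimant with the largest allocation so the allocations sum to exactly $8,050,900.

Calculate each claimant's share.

$1,529,700 shared equally gives $509,900 per claimant.
Remainder $6,521,200 by days (total 819): Petrov 2,141,883.76 → $2,141,900; Nwosu 2,516,116.24 → $2,516,100; Orozco 1,863,200.00 → $1,863,200.
Totals: Petrov $509,900 + $2,141,900 = $2,651,800; Nwosu $509,900 + $2,516,100 = $3,026,000; Orozco $509,900 + $1,863,200 = $2,373,100.

Petrov: $2,651,800 · Nwosu: $3,026,000 · Orozco: $2,373,100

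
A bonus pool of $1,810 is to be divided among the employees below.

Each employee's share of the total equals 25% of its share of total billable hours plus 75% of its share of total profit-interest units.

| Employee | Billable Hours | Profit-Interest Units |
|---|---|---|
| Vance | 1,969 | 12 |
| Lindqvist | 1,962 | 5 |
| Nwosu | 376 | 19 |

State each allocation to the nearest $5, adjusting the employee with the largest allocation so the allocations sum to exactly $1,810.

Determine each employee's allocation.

Billable hours total 4,307; profit-interest units total 36.
Combined weights (25% billable hours + 75% profit-interest units): Vance 0.3643; Lindqvist 0.2181; Nwosu 0.4177.
Proportional shares: Vance 659.37; Lindqvist 394.67; Nwosu 755.96.
Rounded to nearest $5: Vance $660; Lindqvist $395; Nwosu $755. Sum = $1,810.
Rounded total matches; no reconciliation needed.

Vance: $660; Lindqvist: $395; Nwosu: $755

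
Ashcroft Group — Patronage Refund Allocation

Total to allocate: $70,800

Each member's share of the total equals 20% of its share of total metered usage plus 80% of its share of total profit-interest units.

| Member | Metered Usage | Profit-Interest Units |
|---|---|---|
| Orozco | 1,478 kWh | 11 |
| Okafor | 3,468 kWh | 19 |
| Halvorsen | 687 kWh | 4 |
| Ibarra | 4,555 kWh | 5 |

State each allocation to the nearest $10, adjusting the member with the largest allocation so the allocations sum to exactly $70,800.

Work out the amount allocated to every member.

Orozco: $18,030; Okafor: $32,420; Halvorsen: $6,760; Ibarra: $13,590

Totals — metered usage 10,188, profit-interest units 39.
Combined weights (20% metered usage + 80% profit-interest units): Orozco 0.2547; Okafor 0.4578; Halvorsen 0.0955; Ibarra 0.1920.
Proportional shares: Orozco 18,029.61; Okafor 32,413.92; Halvorsen 6,764.07; Ibarra 13,592.40.
After rounding ($10): Orozco $18,030; Okafor $32,410; Halvorsen $6,760; Ibarra $13,590. Sum = $70,790.
Difference $70,800 − $70,790 = +$10 applied to largest allocation (Okafor): Okafor becomes $32,420.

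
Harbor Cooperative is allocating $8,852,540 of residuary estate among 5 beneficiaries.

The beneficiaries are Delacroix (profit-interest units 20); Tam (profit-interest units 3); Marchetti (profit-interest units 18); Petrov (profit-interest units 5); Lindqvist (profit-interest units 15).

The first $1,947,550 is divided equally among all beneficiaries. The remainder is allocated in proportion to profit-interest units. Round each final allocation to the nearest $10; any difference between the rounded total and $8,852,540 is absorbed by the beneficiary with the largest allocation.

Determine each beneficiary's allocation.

Delacroix: $2,653,440 · Tam: $729,100 · Marchetti: $2,427,050 · Petrov: $955,490 · Lindqvist: $2,087,460

Equal tier: $1,947,550 ÷ 5 = $389,510 apiece.
Remainder $6,904,990 by profit-interest units (total 61): Delacroix 2,263,931.15 → $2,263,930; Tam 339,589.67 → $339,590; Marchetti 2,037,538.03 → $2,037,540; Petrov 565,982.79 → $565,980; Lindqvist 1,697,948.36 → $1,697,950.
Totals: Delacroix $389,510 + $2,263,930 = $2,653,440; Tam $389,510 + $339,590 = $729,100; Marchetti $389,510 + $2,037,540 = $2,427,050; Petrov $389,510 + $565,980 = $955,490; Lindqvist $389,510 + $1,697,950 = $2,087,460.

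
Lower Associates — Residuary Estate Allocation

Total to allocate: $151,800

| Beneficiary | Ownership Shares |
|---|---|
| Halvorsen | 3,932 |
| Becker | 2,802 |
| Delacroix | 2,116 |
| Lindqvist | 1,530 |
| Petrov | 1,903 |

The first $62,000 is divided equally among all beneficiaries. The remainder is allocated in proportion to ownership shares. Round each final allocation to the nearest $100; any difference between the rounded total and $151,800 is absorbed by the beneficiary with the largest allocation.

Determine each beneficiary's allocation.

Halvorsen: $41,100; Becker: $32,900; Delacroix: $27,900; Lindqvist: $23,600; Petrov: $26,300

$62,000 shared equally gives $12,400 per beneficiary.
Remainder $89,800 by ownership shares (total 12,283): Halvorsen 28,746.53 → $28,700; Becker 20,485.19 → $20,500; Delacroix 15,469.90 → $15,500; Lindqvist 11,185.70 → $11,200; Petrov 13,912.68 → $13,900.
Totals: Halvorsen $12,400 + $28,700 = $41,100; Becker $12,400 + $20,500 = $32,900; Delacroix $12,400 + $15,500 = $27,900; Lindqvist $12,400 + $11,200 = $23,600; Petrov $12,400 + $13,900 = $26,300.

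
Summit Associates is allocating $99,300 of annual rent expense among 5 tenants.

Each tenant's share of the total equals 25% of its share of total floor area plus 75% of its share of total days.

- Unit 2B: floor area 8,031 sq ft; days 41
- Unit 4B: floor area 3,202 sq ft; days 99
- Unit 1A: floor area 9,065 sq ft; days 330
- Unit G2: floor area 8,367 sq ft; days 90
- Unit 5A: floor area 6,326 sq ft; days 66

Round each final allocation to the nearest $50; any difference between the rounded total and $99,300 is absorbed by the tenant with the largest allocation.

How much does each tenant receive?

Floor area total 34,991; days total 626.
Combined weights (25% floor area + 75% days): Unit 2B 0.1065; Unit 4B 0.1415; Unit 1A 0.4601; Unit G2 0.1676; Unit 5A 0.1243.
Raw shares: Unit 2B 10,575.49; Unit 4B 14,049.71; Unit 1A 45,691.31; Unit G2 16,643.39; Unit 5A 12,340.09.
Rounded to nearest $50: Unit 2B $10,600; Unit 4B $14,050; Unit 1A $45,700; Unit G2 $16,650; Unit 5A $12,350. Sum = $99,350.
Difference $99,300 − $99,350 = −$50 applied to largest allocation (Unit 1A): Unit 1A becomes $45,650.

Unit 2B: $10,600 | Unit 4B: $14,050 | Unit 1A: $45,650 | Unit G2: $16,650 | Unit 5A: $12,350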